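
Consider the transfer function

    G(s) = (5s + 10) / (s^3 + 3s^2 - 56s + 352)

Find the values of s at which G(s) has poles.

s = 4 ± 4j, -11

The poles are the roots of the denominator s^3 + 3s^2 - 56s + 352 = 0.
Trying s = -11: the polynomial evaluates to 0, so (s + 11) is a factor.
Dividing out leaves s^2 - 8s + 32 = 0.
The quadratic formula then gives s = 4 ± 4j.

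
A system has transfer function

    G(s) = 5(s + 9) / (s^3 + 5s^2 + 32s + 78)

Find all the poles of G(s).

The poles are the roots of the denominator s^3 + 5s^2 + 32s + 78 = 0.
Trying s = -3: the polynomial evaluates to 0, so (s + 3) is a factor.
Dividing out leaves s^2 + 2s + 26 = 0.
The quadratic formula then gives s = -1 ± 5j.

s = -1 ± 5j, -3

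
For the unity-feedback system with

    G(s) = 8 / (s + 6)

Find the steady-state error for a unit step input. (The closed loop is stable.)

e_ss = 0.4286

G(s) has no poles at the origin.
This is a Type 0 system. Kp = lim_{s→0} G(s) = 8/6 = 4/3.
e_ss = 1/(1 + Kp) = 1/(1 + 4/3) = 3/7 ≈ 0.4286.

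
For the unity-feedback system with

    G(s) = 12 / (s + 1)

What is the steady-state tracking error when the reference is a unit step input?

e_ss = 0.07692

G(s) has no poles at the origin.
This is a Type 0 system. Kp = lim_{s→0} G(s) = 12/1.
e_ss = 1/(1 + Kp) = 1/(1 + 12) = 1/13 ≈ 0.07692.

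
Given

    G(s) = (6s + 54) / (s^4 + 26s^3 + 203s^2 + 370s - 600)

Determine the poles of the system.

s = 1, -12, -10, -5

The poles are the roots of the denominator s^4 + 26s^3 + 203s^2 + 370s - 600 = 0.
Trying s = 1: the polynomial evaluates to 0, so (s - 1) is a factor.
Dividing out leaves s^3 + 27s^2 + 230s + 600 = 0.
This factors further as (s + 12)(s + 10)(s + 5) = 0.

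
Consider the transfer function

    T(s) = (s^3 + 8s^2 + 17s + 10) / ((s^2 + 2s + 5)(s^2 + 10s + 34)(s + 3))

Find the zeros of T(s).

Set the numerator to zero: s^3 + 8s^2 + 17s + 10 = 0.
Factoring: (s + 1)(s + 5)(s + 2) = 0.

s = -1, -5, -2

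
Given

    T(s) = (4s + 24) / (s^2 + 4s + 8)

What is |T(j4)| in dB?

|T(j4)|_dB ≈ 4.15 dB

Substitute s = j4: numerator = 24 + j16, denominator = -8 + j16.
|T(j4)| = |24 + j16| / |-8 + j16| = 28.844 / 17.889 ≈ 1.612.
In decibels: 20·log₁₀(1.612) ≈ 4.15 dB.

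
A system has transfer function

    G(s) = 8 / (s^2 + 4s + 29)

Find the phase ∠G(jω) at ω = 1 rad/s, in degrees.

∠G(j1) ≈ -8.130°

At s = j1: numerator = 8, denominator = 28 + j4.
∠G = ∠num − ∠den = 0° − (8.1301°) = -8.130°.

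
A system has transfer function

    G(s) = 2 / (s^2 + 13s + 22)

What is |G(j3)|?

|G(j3)| ≈ 0.04865

Substitute s = j3: numerator = 2, denominator = 13 + j39.
|G(j3)| = |2| / |13 + j39| = 2 / 41.110 ≈ 0.04865.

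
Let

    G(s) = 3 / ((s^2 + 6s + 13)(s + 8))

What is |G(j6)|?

Substitute s = j6: numerator = 3, denominator = -400 + j150.
|G(j6)| = |3| / |-400 + j150| = 3 / 427.20 ≈ 0.007022.

|G(j6)| ≈ 0.007022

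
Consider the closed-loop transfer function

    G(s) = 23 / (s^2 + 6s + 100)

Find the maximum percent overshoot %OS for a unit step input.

Comparing s^2 + 6s + 100 to s^2 + 2ζωₙs + ωₙ²: ωₙ = 10 rad/s and ζ = 6/(2·10) = 0.3.
%OS = 100·exp(−πζ/√(1−ζ²)) = 100·exp(−π·0.3/√(1−0.3²)) ≈ 37.2%.

%OS ≈ 37.2%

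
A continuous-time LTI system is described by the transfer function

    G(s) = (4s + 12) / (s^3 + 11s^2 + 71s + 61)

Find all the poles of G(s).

s = -5 + 6j, -5 - 6j, -1

The poles are the roots of the denominator s^3 + 11s^2 + 71s + 61 = 0.
Trying s = -1: the polynomial evaluates to 0, so (s + 1) is a factor.
Dividing out leaves s^2 + 10s + 61 = 0.
The quadratic formula then gives s = -5 ± 6j.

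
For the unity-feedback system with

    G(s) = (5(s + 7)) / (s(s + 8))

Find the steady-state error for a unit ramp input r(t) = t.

e_ss = 0.2286

G(s) has one pole at the origin.
This is a Type 1 system. Kv = lim_{s→0} s·G(s) = 35/8.
e_ss = 1/Kv = 1/(35/8) = 8/35 ≈ 0.2286.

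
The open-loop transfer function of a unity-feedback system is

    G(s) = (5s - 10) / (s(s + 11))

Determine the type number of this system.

Type 1

The denominator has 1 factor of s at the origin (free integrator), so this is a Type 1 system.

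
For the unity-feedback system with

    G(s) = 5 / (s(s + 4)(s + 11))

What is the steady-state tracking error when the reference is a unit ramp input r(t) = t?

G(s) has one pole at the origin.
This is a Type 1 system. Kv = lim_{s→0} s·G(s) = 5/44.
e_ss = 1/Kv = 1/(5/44) = 44/5 ≈ 8.800.

e_ss = 8.800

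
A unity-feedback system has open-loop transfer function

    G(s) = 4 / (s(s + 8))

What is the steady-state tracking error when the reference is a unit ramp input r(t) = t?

e_ss = 2

G(s) has one pole at the origin.
This is a Type 1 system. Kv = lim_{s→0} s·G(s) = 4/8 = 1/2.
e_ss = 1/Kv = 1/(1/2) = 2.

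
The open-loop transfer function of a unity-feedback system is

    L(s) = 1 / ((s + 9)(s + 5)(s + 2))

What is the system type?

Type 0

The denominator has no factor of s at the origin — no free integrator — so this is a Type 0 system.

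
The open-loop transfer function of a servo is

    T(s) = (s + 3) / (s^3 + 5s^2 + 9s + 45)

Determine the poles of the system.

The poles are the roots of the denominator s^3 + 5s^2 + 9s + 45 = 0.
Trying s = -5: the polynomial evaluates to 0, so (s + 5) is a factor.
Dividing out leaves s^2 + 9 = 0.
The quadratic formula then gives s = 0 ± 3j.

s = 3j, -3j, -5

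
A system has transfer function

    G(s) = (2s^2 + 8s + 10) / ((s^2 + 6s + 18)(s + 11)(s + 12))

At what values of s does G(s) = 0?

s = -2 + j, -2 - j

Set the numerator to zero: 2s^2 + 8s + 10 = 0, i.e. 2·(s^2 + 4s + 5) = 0.
Factoring: (s^2 + 4s + 5) = 0.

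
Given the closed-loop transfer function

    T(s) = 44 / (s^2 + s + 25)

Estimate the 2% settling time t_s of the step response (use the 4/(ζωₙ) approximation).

t_s ≈ 8 s

Comparing s^2 + s + 25 to s^2 + 2ζωₙs + ωₙ²: ωₙ = 5 rad/s and ζ = 1/(2·5) = 0.1.
ζωₙ = 1/2 = 0.5, so t_s ≈ 4/(ζωₙ) = 4/0.5 = 8 s.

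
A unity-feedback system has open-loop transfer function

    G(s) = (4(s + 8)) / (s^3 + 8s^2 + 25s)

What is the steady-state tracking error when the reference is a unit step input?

e_ss = 0

G(s) has one pole at the origin.
This is a Type 1 system; for a step input the steady-state error is zero.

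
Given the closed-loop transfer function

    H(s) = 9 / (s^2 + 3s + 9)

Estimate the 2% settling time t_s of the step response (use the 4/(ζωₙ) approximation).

Comparing s^2 + 3s + 9 to s^2 + 2ζωₙs + ωₙ²: ωₙ = 3 rad/s and ζ = 3/(2·3) = 0.5.
ζωₙ = 3/2 = 1.5, so t_s ≈ 4/(ζωₙ) = 4/1.5 ≈ 2.667 s.

t_s ≈ 2.667 s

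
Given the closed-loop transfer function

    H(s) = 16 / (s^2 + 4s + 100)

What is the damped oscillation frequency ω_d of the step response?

Comparing s^2 + 4s + 100 to s^2 + 2ζωₙs + ωₙ²: ωₙ = 10 rad/s and ζ = 4/(2·10) = 0.2.
ζωₙ = 4/2 = 2, so ω_d = ωₙ√(1−ζ²) = √(ωₙ² − (ζωₙ)²) = √(100 − 2²) = √96 ≈ 9.798 rad/s.

ω_d ≈ 9.798 rad/s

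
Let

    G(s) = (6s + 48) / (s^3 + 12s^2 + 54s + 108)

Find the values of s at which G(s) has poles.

s = -3 + 3j, -3 - 3j, -6

The poles are the roots of the denominator s^3 + 12s^2 + 54s + 108 = 0.
Trying s = -6: the polynomial evaluates to 0, so (s + 6) is a factor.
Dividing out leaves s^2 + 6s + 18 = 0.
The quadratic formula then gives s = -3 ± 3j.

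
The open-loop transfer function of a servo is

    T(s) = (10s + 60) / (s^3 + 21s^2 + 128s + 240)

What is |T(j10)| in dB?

|T(j10)|_dB ≈ -24.2 dB

Substitute s = j10: numerator = 60 + j100, denominator = -1860 + j280.
|T(j10)| = |60 + j100| / |-1860 + j280| = 116.62 / 1881.0 ≈ 0.06200.
In decibels: 20·log₁₀(0.06200) ≈ -24.2 dB.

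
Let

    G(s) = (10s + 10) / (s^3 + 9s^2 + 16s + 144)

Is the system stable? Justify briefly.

marginally stable

The denominator s^3 + 9s^2 + 16s + 144 factors as (s^2 + 16)(s + 9), giving poles at s = ±4j, -9.
Since the simple pole(s) at s = ±4j lie on the jω-axis with none in the right half-plane, the system is marginally stable.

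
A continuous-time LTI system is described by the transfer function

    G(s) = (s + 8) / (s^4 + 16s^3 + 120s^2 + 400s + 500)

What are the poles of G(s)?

s = -3 ± j, -5 ± 5j

The poles are the roots of the denominator s^4 + 16s^3 + 120s^2 + 400s + 500 = 0.
No real roots exist; factor into two real quadratics: (s^2 + 6s + 10)(s^2 + 10s + 50) = 0.
Each quadratic gives a conjugate pair via the quadratic formula.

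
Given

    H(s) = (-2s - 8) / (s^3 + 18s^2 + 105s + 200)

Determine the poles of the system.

s = -5, -5, -8

The poles are the roots of the denominator s^3 + 18s^2 + 105s + 200 = 0.
Trying s = -5: the polynomial evaluates to 0, so (s + 5) is a factor.
Dividing out leaves s^2 + 13s + 40 = 0.
Factoring the quadratic: (s + 5)(s + 8) = 0.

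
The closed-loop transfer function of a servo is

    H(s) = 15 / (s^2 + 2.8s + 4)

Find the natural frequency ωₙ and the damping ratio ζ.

ωₙ = 2 rad/s, ζ = 0.7

Compare the denominator to the standard form s^2 + 2ζωₙs + ωₙ².
ωₙ² = 4, so ωₙ = 2 rad/s.
2ζωₙ = 2.8, so ζ = 2.8/(2·2) = 0.7.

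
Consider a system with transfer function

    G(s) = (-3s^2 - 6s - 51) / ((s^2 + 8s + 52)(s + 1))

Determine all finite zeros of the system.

s = -1 + 4j, -1 - 4j

Set the numerator to zero: -3s^2 - 6s - 51 = 0, i.e. -3·(s^2 + 2s + 17) = 0.
Factoring: (s^2 + 2s + 17) = 0.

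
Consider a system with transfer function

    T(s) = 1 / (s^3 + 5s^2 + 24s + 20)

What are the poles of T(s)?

s = -2 + 4j, -2 - 4j, -1

The poles are the roots of the denominator s^3 + 5s^2 + 24s + 20 = 0.
Trying s = -1: the polynomial evaluates to 0, so (s + 1) is a factor.
Dividing out leaves s^2 + 4s + 20 = 0.
The quadratic formula then gives s = -2 ± 4j.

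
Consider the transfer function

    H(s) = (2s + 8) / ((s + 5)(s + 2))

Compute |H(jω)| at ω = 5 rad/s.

|H(j5)| ≈ 0.3363

Substitute s = j5: numerator = 8 + j10, denominator = -15 + j35.
|H(j5)| = |8 + j10| / |-15 + j35| = 12.806 / 38.079 ≈ 0.3363.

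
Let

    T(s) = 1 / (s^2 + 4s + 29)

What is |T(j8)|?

Substitute s = j8: numerator = 1, denominator = -35 + j32.
|T(j8)| = |1| / |-35 + j32| = 1 / 47.424 ≈ 0.02109.

|T(j8)| ≈ 0.02109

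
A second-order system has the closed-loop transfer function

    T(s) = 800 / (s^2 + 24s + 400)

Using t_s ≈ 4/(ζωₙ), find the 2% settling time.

Comparing s^2 + 24s + 400 to s^2 + 2ζωₙs + ωₙ²: ωₙ = 20 rad/s and ζ = 24/(2·20) = 0.6.
ζωₙ = 24/2 = 12, so t_s ≈ 4/(ζωₙ) = 4/12 ≈ 0.3333 s.

t_s ≈ 0.3333 s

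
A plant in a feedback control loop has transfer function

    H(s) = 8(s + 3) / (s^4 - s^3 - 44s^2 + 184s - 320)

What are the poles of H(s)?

s = 2 ± 2j, 5, -8

The poles are the roots of the denominator s^4 - s^3 - 44s^2 + 184s - 320 = 0.
Trying s = 5: the polynomial evaluates to 0, so (s - 5) is a factor.
Dividing out leaves s^3 + 4s^2 - 24s + 64 = 0.
This factors further as (s^2 - 4s + 8)(s + 8) = 0.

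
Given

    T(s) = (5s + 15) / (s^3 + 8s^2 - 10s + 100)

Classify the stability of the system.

unstable

The denominator s^3 + 8s^2 - 10s + 100 factors as (s + 10)(s^2 - 2s + 10), giving poles at s = -10, 1 ± 3j.
Since the pole(s) at s = 1 + 3j, 1 - 3j lie in the right half-plane, the system is unstable.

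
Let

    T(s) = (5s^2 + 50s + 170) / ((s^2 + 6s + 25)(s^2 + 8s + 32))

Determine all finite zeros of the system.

s = -5 ± 3j

Set the numerator to zero: 5s^2 + 50s + 170 = 0, i.e. 5·(s^2 + 10s + 34) = 0.
Factoring: (s^2 + 10s + 34) = 0.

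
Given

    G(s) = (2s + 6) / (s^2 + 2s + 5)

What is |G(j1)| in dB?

|G(j1)|_dB ≈ 3.01 dB

Substitute s = j1: numerator = 6 + j2, denominator = 4 + j2.
|G(j1)| = |6 + j2| / |4 + j2| = 6.3246 / 4.4721 ≈ 1.414.
In decibels: 20·log₁₀(1.414) ≈ 3.01 dB.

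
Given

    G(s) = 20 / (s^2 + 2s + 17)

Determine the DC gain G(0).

G(0) = 20/17 ≈ 1.176

At s = 0 each factor (s + a) contributes a and each (s^2 + bs + c) contributes c.
G(0) = 20·1 / ((17)) = 20/17 = 20/17.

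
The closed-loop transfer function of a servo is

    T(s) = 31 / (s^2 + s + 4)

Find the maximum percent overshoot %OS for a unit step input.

Comparing s^2 + s + 4 to s^2 + 2ζωₙs + ωₙ²: ωₙ = 2 rad/s and ζ = 1/(2·2) = 0.25.
%OS = 100·exp(−πζ/√(1−ζ²)) = 100·exp(−π·0.25/√(1−0.25²)) ≈ 44.4%.

%OS ≈ 44.4%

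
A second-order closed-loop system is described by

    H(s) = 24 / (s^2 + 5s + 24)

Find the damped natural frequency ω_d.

Comparing s^2 + 5s + 24 to s^2 + 2ζωₙs + ωₙ²: ωₙ = √24 ≈ 4.899 rad/s and ζ = 5/(2·√24) ≈ 0.5103.
ζωₙ = 5/2 = 2.5, so ω_d = ωₙ√(1−ζ²) = √(ωₙ² − (ζωₙ)²) = √(24 − 2.5²) = √17.75 ≈ 4.213 rad/s.

ω_d ≈ 4.213 rad/s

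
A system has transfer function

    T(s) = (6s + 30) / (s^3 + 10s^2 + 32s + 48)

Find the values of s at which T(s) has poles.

The poles are the roots of the denominator s^3 + 10s^2 + 32s + 48 = 0.
Trying s = -6: the polynomial evaluates to 0, so (s + 6) is a factor.
Dividing out leaves s^2 + 4s + 8 = 0.
The quadratic formula then gives s = -2 ± 2j.

s = -2 ± 2j, -6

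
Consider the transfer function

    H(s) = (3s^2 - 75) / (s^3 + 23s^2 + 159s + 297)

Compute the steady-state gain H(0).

Set s = 0: H(0) = (-75) / (297) = -25/99.

H(0) = -25/99 ≈ -0.2525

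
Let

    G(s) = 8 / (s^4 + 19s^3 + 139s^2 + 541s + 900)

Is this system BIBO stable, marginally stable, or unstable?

stable

The denominator s^4 + 19s^3 + 139s^2 + 541s + 900 factors as (s^2 + 6s + 25)(s + 4)(s + 9), giving poles at s = -3 ± 4j, -4, -9.
Since all poles lie strictly in the left half-plane, the system is stable.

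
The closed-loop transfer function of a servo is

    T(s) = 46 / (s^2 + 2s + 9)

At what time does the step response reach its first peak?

Comparing s^2 + 2s + 9 to s^2 + 2ζωₙs + ωₙ²: ωₙ = 3 rad/s and ζ = 2/(2·3) ≈ 0.3333.
ζωₙ = 2/2 = 1, so ω_d = ωₙ√(1−ζ²) = √(ωₙ² − (ζωₙ)²) = √(9 − 1²) = √8 ≈ 2.828 rad/s.
t_p = π/ω_d = π/2.828 ≈ 1.111 s.

t_p ≈ 1.111 s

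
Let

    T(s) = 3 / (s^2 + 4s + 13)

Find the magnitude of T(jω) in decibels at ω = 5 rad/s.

Substitute s = j5: numerator = 3, denominator = -12 + j20.
|T(j5)| = |3| / |-12 + j20| = 3 / 23.324 ≈ 0.1286.
In decibels: 20·log₁₀(0.1286) ≈ -17.8 dB.

|T(j5)|_dB ≈ -17.8 dB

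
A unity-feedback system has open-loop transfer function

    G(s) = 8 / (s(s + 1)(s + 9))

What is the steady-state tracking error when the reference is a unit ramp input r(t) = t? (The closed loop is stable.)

G(s) has one pole at the origin.
This is a Type 1 system. Kv = lim_{s→0} s·G(s) = 8/9.
e_ss = 1/Kv = 1/(8/9) = 9/8 ≈ 1.125.

e_ss = 1.125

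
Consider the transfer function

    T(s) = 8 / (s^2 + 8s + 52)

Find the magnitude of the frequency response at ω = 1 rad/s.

|T(j1)| ≈ 0.1550

Substitute s = j1: numerator = 8, denominator = 51 + j8.
|T(j1)| = |8| / |51 + j8| = 8 / 51.624 ≈ 0.1550.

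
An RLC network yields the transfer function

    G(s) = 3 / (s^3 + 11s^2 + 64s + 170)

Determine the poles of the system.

s = -3 + 5j, -3 - 5j, -5

The poles are the roots of the denominator s^3 + 11s^2 + 64s + 170 = 0.
Trying s = -5: the polynomial evaluates to 0, so (s + 5) is a factor.
Dividing out leaves s^2 + 6s + 34 = 0.
The quadratic formula then gives s = -3 ± 5j.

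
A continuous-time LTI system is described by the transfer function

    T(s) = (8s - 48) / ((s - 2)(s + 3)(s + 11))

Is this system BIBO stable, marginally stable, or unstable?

unstable

The poles can be read from the denominator factors: s = 2, -3, -11.
Since the pole(s) at s = 2 lie in the right half-plane, the system is unstable.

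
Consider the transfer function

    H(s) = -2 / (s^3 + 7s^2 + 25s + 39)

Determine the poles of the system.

The poles are the roots of the denominator s^3 + 7s^2 + 25s + 39 = 0.
Trying s = -3: the polynomial evaluates to 0, so (s + 3) is a factor.
Dividing out leaves s^2 + 4s + 13 = 0.
The quadratic formula then gives s = -2 ± 3j.

s = -2 + 3j, -2 - 3j, -3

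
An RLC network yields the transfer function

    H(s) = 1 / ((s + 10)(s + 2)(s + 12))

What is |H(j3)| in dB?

|H(j3)|_dB ≈ -53.4 dB

Substitute s = j3: numerator = 1, denominator = 24 + j465.
|H(j3)| = |1| / |24 + j465| = 1 / 465.62 ≈ 0.002148.
In decibels: 20·log₁₀(0.002148) ≈ -53.4 dB.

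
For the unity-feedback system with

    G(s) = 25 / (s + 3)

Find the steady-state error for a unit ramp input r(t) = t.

G(s) has no poles at the origin.
This is a Type 0 system; Kv = lim_{s→0} s·G(s) = 0, so the steady-state error for a ramp input is infinite.

e_ss = ∞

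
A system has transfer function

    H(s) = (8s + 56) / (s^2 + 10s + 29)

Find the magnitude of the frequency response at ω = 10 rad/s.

Substitute s = j10: numerator = 56 + j80, denominator = -71 + j100.
|H(j10)| = |56 + j80| / |-71 + j100| = 97.652 / 122.64 ≈ 0.7962.

|H(j10)| ≈ 0.7962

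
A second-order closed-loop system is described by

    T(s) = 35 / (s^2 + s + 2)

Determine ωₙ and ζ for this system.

ωₙ ≈ 1.414 rad/s, ζ ≈ 0.3536

Compare the denominator to the standard form s^2 + 2ζωₙs + ωₙ².
ωₙ² = 2, so ωₙ = √2 ≈ 1.414 rad/s.
2ζωₙ = 1, so ζ = 1/(2·√2) ≈ 0.3536.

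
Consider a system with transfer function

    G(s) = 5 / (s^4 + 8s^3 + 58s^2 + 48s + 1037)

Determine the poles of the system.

s = 1 + 4j, 1 - 4j, -5 + 6j, -5 - 6j

The poles are the roots of the denominator s^4 + 8s^3 + 58s^2 + 48s + 1037 = 0.
No real roots exist; factor into two real quadratics: (s^2 - 2s + 17)(s^2 + 10s + 61) = 0.
Each quadratic gives a conjugate pair via the quadratic formula.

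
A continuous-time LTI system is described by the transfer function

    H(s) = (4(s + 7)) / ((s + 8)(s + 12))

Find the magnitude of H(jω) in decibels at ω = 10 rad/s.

Substitute s = j10: numerator = 28 + j40, denominator = -4 + j200.
|H(j10)| = |28 + j40| / |-4 + j200| = 48.826 / 200.04 ≈ 0.2441.
In decibels: 20·log₁₀(0.2441) ≈ -12.2 dB.

|H(j10)|_dB ≈ -12.2 dB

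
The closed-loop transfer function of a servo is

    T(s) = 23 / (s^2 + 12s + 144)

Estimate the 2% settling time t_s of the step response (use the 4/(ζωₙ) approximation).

Comparing s^2 + 12s + 144 to s^2 + 2ζωₙs + ωₙ²: ωₙ = 12 rad/s and ζ = 12/(2·12) = 0.5.
ζωₙ = 12/2 = 6, so t_s ≈ 4/(ζωₙ) = 4/6 ≈ 0.6667 s.

t_s ≈ 0.6667 s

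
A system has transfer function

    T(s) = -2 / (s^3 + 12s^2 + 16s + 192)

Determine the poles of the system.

The poles are the roots of the denominator s^3 + 12s^2 + 16s + 192 = 0.
Trying s = -12: the polynomial evaluates to 0, so (s + 12) is a factor.
Dividing out leaves s^2 + 16 = 0.
The quadratic formula then gives s = 0 ± 4j.

s = ±4j, -12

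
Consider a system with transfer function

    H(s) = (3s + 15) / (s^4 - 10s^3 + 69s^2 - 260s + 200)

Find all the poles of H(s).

s = 2 + 6j, 2 - 6j, 1, 5

The poles are the roots of the denominator s^4 - 10s^3 + 69s^2 - 260s + 200 = 0.
Trying s = 1: the polynomial evaluates to 0, so (s - 1) is a factor.
Dividing out leaves s^3 - 9s^2 + 60s - 200 = 0.
This factors further as (s^2 - 4s + 40)(s - 5) = 0.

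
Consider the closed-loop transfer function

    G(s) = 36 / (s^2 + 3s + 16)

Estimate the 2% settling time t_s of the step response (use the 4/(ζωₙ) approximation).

t_s ≈ 2.667 s

Comparing s^2 + 3s + 16 to s^2 + 2ζωₙs + ωₙ²: ωₙ = 4 rad/s and ζ = 3/(2·4) = 0.375.
ζωₙ = 3/2 = 1.5, so t_s ≈ 4/(ζωₙ) = 4/1.5 ≈ 2.667 s.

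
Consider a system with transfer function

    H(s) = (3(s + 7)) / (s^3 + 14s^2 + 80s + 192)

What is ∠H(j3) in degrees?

∠H(j3) ≈ -49.59°

At s = j3: numerator = 21 + j9, denominator = 66 + j213.
∠H = ∠num − ∠den = 23.199° − (72.784°) = -49.59°.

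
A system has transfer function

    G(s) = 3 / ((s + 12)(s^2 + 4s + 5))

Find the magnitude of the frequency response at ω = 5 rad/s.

|G(j5)| ≈ 0.008159

Substitute s = j5: numerator = 3, denominator = -340 + j140.
|G(j5)| = |3| / |-340 + j140| = 3 / 367.70 ≈ 0.008159.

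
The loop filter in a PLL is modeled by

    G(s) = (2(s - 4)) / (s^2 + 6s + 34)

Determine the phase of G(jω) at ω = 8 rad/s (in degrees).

∠G(j8) ≈ -5.440°

At s = j8: numerator = -8 + j16, denominator = -30 + j48.
∠G = ∠num − ∠den = 116.57° − (122.01°) = -5.440°.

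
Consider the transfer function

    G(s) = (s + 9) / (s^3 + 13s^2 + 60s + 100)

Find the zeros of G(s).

s = -9

Set the numerator to zero: s + 9 = 0.
So s = -9.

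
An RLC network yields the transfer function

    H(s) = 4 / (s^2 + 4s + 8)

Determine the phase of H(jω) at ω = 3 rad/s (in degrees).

∠H(j3) ≈ -94.76°

At s = j3: numerator = 4, denominator = -1 + j12.
∠H = ∠num − ∠den = 0° − (94.764°) = -94.76°.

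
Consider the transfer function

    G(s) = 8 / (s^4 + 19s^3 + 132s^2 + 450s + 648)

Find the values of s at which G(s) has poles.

The poles are the roots of the denominator s^4 + 19s^3 + 132s^2 + 450s + 648 = 0.
Trying s = -4: the polynomial evaluates to 0, so (s + 4) is a factor.
Dividing out leaves s^3 + 15s^2 + 72s + 162 = 0.
This factors further as (s^2 + 6s + 18)(s + 9) = 0.

s = -3 + 3j, -3 - 3j, -4, -9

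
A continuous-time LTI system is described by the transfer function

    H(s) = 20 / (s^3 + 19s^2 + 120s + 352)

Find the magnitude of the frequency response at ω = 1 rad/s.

Substitute s = j1: numerator = 20, denominator = 333 + j119.
|H(j1)| = |20| / |333 + j119| = 20 / 353.62 ≈ 0.05656.

|H(j1)| ≈ 0.05656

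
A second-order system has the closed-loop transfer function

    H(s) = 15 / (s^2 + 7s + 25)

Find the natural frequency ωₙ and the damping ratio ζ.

ωₙ = 5 rad/s, ζ = 0.7

Compare the denominator to the standard form s^2 + 2ζωₙs + ωₙ².
ωₙ² = 25, so ωₙ = 5 rad/s.
2ζωₙ = 7, so ζ = 7/(2·5) = 0.7.
With ζ = 0.7 the response is underdamped.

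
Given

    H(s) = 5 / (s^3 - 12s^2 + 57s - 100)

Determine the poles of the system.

The poles are the roots of the denominator s^3 - 12s^2 + 57s - 100 = 0.
Trying s = 4: the polynomial evaluates to 0, so (s - 4) is a factor.
Dividing out leaves s^2 - 8s + 25 = 0.
The quadratic formula then gives s = 4 ± 3j.

s = 4 ± 3j, 4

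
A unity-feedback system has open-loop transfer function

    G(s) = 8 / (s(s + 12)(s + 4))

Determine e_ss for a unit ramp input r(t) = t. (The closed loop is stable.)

G(s) has one pole at the origin.
This is a Type 1 system. Kv = lim_{s→0} s·G(s) = 8/48 = 1/6.
e_ss = 1/Kv = 1/(1/6) = 6.

e_ss = 6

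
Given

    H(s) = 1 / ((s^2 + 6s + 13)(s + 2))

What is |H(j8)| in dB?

Substitute s = j8: numerator = 1, denominator = -486 - j312.
|H(j8)| = |1| / |-486 - j312| = 1 / 577.53 ≈ 0.001732.
In decibels: 20·log₁₀(0.001732) ≈ -55.2 dB.

|H(j8)|_dB ≈ -55.2 dB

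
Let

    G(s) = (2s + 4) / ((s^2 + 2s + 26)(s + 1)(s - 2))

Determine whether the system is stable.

unstable

The poles can be read from the denominator factors: s = -1 + 5j, -1 - 5j, -1, 2.
Since the pole(s) at s = 2 lie in the right half-plane, the system is unstable.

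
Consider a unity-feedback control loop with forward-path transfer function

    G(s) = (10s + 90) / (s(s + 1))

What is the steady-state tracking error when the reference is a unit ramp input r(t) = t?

G(s) has one pole at the origin.
This is a Type 1 system. Kv = lim_{s→0} s·G(s) = 90/1.
e_ss = 1/Kv = 1/(90) = 1/90 ≈ 0.01111.

e_ss = 0.01111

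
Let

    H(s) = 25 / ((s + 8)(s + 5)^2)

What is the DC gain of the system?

At s = 0 each factor (s + a) contributes a and each (s^2 + bs + c) contributes c.
H(0) = 25·1 / ((8) · (5) · (5)) = 25/200 = 1/8.

H(0) = 1/8 ≈ 0.1250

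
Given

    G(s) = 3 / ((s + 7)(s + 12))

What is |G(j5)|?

|G(j5)| ≈ 0.02683

Substitute s = j5: numerator = 3, denominator = 59 + j95.
|G(j5)| = |3| / |59 + j95| = 3 / 111.83 ≈ 0.02683.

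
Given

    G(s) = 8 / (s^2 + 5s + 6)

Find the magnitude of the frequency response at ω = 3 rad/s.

|G(j3)| ≈ 0.5230

Substitute s = j3: numerator = 8, denominator = -3 + j15.
|G(j3)| = |8| / |-3 + j15| = 8 / 15.297 ≈ 0.5230.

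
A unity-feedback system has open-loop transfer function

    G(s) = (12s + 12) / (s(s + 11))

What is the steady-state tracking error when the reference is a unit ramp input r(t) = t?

e_ss = 0.9167

G(s) has one pole at the origin.
This is a Type 1 system. Kv = lim_{s→0} s·G(s) = 12/11.
e_ss = 1/Kv = 1/(12/11) = 11/12 ≈ 0.9167.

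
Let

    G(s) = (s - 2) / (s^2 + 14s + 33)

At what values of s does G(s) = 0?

s = 2

Set the numerator to zero: s - 2 = 0.
So s = 2.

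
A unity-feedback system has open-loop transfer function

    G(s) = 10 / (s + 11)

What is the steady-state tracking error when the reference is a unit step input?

e_ss = 0.5238

G(s) has no poles at the origin.
This is a Type 0 system. Kp = lim_{s→0} G(s) = 10/11.
e_ss = 1/(1 + Kp) = 1/(1 + 10/11) = 11/21 ≈ 0.5238.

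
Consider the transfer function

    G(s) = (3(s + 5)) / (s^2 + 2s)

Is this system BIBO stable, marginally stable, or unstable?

marginally stable

The denominator s^2 + 2s factors as s(s + 2), giving poles at s = 0, -2.
Since the simple pole(s) at s = 0 lie on the jω-axis with none in the right half-plane, the system is marginally stable.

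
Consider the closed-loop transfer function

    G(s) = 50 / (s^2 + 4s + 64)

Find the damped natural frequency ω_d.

ω_d ≈ 7.746 rad/s

Comparing s^2 + 4s + 64 to s^2 + 2ζωₙs + ωₙ²: ωₙ = 8 rad/s and ζ = 4/(2·8) = 0.25.
ζωₙ = 4/2 = 2, so ω_d = ωₙ√(1−ζ²) = √(ωₙ² − (ζωₙ)²) = √(64 − 2²) = √60 ≈ 7.746 rad/s.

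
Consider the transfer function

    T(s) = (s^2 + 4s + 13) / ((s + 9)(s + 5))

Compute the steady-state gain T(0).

T(0) = 13/45 ≈ 0.2889

At s = 0 each factor (s + a) contributes a and each (s^2 + bs + c) contributes c.
T(0) = 1·(13) / ((9) · (5)) = 13/45 = 13/45.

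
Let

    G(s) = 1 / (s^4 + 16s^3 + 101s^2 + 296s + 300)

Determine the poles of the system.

The poles are the roots of the denominator s^4 + 16s^3 + 101s^2 + 296s + 300 = 0.
Trying s = -6: the polynomial evaluates to 0, so (s + 6) is a factor.
Dividing out leaves s^3 + 10s^2 + 41s + 50 = 0.
This factors further as (s^2 + 8s + 25)(s + 2) = 0.

s = -4 ± 3j, -6, -2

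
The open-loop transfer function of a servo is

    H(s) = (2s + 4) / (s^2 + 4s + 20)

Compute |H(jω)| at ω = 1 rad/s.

Substitute s = j1: numerator = 4 + j2, denominator = 19 + j4.
|H(j1)| = |4 + j2| / |19 + j4| = 4.4721 / 19.416 ≈ 0.2303.

|H(j1)| ≈ 0.2303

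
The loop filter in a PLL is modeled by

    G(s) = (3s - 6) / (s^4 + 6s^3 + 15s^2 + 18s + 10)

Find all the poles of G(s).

The poles are the roots of the denominator s^4 + 6s^3 + 15s^2 + 18s + 10 = 0.
No real roots exist; factor into two real quadratics: (s^2 + 2s + 2)(s^2 + 4s + 5) = 0.
Each quadratic gives a conjugate pair via the quadratic formula.

s = -1 ± j, -2 ± j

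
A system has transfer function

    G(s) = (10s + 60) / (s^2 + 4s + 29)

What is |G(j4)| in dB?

Substitute s = j4: numerator = 60 + j40, denominator = 13 + j16.
|G(j4)| = |60 + j40| / |13 + j16| = 72.111 / 20.616 ≈ 3.498.
In decibels: 20·log₁₀(3.498) ≈ 10.9 dB.

|G(j4)|_dB ≈ 10.9 dB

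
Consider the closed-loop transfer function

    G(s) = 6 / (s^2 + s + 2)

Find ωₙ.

ωₙ ≈ 1.414 rad/s

Compare the denominator to the standard form s^2 + 2ζωₙs + ωₙ².
ωₙ² = 2, so ωₙ = √2 ≈ 1.414 rad/s.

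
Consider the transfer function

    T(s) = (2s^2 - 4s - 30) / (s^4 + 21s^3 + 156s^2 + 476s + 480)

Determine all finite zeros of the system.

s = 5, -3

Set the numerator to zero: 2s^2 - 4s - 30 = 0, i.e. 2·(s^2 - 2s - 15) = 0.
Factoring: (s - 5)(s + 3) = 0.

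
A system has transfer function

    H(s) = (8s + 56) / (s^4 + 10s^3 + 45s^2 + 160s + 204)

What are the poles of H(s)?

The poles are the roots of the denominator s^4 + 10s^3 + 45s^2 + 160s + 204 = 0.
Trying s = -6: the polynomial evaluates to 0, so (s + 6) is a factor.
Dividing out leaves s^3 + 4s^2 + 21s + 34 = 0.
This factors further as (s^2 + 2s + 17)(s + 2) = 0.

s = -1 + 4j, -1 - 4j, -6, -2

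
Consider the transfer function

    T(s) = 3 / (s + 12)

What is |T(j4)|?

|T(j4)| ≈ 0.2372

Substitute s = j4: numerator = 3, denominator = 12 + j4.
|T(j4)| = |3| / |12 + j4| = 3 / 12.649 ≈ 0.2372.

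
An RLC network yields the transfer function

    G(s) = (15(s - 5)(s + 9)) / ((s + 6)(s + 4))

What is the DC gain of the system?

At s = 0 each factor (s + a) contributes a and each (s^2 + bs + c) contributes c.
G(0) = 15·(-5) · (9) / ((6) · (4)) = -675/24 = -225/8.

G(0) = -225/8 ≈ -28.12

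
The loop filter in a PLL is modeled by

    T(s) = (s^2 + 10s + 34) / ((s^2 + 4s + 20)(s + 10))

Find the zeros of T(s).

s = -5 ± 3j

Set the numerator to zero: s^2 + 10s + 34 = 0.
Factoring: (s^2 + 10s + 34) = 0.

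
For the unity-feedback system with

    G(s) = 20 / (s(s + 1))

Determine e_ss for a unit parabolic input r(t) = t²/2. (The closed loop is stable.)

e_ss = ∞

G(s) has one pole at the origin.
This is a Type 1 system; Ka = lim_{s→0} s^2·G(s) = 0, so the steady-state error for a parabola input is infinite.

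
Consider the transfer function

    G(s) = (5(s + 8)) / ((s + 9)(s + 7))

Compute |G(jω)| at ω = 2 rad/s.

|G(j2)| ≈ 0.6143

Substitute s = j2: numerator = 40 + j10, denominator = 59 + j32.
|G(j2)| = |40 + j10| / |59 + j32| = 41.231 / 67.119 ≈ 0.6143.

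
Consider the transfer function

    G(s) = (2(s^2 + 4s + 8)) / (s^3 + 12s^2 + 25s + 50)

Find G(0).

Set s = 0: G(0) = (16) / (50) = 8/25.

G(0) = 8/25 ≈ 0.3200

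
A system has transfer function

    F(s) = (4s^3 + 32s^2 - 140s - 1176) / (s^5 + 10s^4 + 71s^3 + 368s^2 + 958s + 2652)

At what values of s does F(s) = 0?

Set the numerator to zero: 4s^3 + 32s^2 - 140s - 1176 = 0, i.e. 4·(s^3 + 8s^2 - 35s - 294) = 0.
Factoring: (s + 7)^2(s - 6) = 0.

s = -7, -7, 6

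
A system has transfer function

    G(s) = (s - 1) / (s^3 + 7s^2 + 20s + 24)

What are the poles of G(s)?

The poles are the roots of the denominator s^3 + 7s^2 + 20s + 24 = 0.
Trying s = -3: the polynomial evaluates to 0, so (s + 3) is a factor.
Dividing out leaves s^2 + 4s + 8 = 0.
The quadratic formula then gives s = -2 ± 2j.

s = -2 + 2j, -2 - 2j, -3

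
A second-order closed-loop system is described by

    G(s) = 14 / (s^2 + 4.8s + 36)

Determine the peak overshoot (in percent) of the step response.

%OS ≈ 25.4%

Comparing s^2 + 4.8s + 36 to s^2 + 2ζωₙs + ωₙ²: ωₙ = 6 rad/s and ζ = 4.8/(2·6) = 0.4.
%OS = 100·exp(−πζ/√(1−ζ²)) = 100·exp(−π·0.4/√(1−0.4²)) ≈ 25.4%.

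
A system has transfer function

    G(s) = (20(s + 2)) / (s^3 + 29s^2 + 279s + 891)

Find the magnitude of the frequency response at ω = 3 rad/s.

Substitute s = j3: numerator = 40 + j60, denominator = 630 + j810.
|G(j3)| = |40 + j60| / |630 + j810| = 72.111 / 1026.2 ≈ 0.07027.

|G(j3)| ≈ 0.07027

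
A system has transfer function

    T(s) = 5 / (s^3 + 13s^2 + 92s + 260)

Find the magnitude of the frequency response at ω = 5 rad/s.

|T(j5)| ≈ 0.01465

Substitute s = j5: numerator = 5, denominator = -65 + j335.
|T(j5)| = |5| / |-65 + j335| = 5 / 341.25 ≈ 0.01465.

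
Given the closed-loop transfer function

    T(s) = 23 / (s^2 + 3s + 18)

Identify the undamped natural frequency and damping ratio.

ωₙ ≈ 4.243 rad/s, ζ ≈ 0.3536

Compare the denominator to the standard form s^2 + 2ζωₙs + ωₙ².
ωₙ² = 18, so ωₙ = √18 ≈ 4.243 rad/s.
2ζωₙ = 3, so ζ = 3/(2·√18) ≈ 0.3536.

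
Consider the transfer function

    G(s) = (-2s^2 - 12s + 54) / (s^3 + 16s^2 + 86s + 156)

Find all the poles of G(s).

s = -5 + j, -5 - j, -6

The poles are the roots of the denominator s^3 + 16s^2 + 86s + 156 = 0.
Trying s = -6: the polynomial evaluates to 0, so (s + 6) is a factor.
Dividing out leaves s^2 + 10s + 26 = 0.
The quadratic formula then gives s = -5 ± 1j.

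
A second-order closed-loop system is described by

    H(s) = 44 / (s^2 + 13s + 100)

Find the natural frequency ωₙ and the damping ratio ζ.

Compare the denominator to the standard form s^2 + 2ζωₙs + ωₙ².
ωₙ² = 100, so ωₙ = 10 rad/s.
2ζωₙ = 13, so ζ = 13/(2·10) = 0.65.

ωₙ = 10 rad/s, ζ = 0.65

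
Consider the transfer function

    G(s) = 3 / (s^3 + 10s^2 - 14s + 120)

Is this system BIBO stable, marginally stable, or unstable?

unstable

The denominator s^3 + 10s^2 - 14s + 120 factors as (s + 12)(s^2 - 2s + 10), giving poles at s = -12, 1 ± 3j.
Since the pole(s) at s = 1 + 3j, 1 - 3j lie in the right half-plane, the system is unstable.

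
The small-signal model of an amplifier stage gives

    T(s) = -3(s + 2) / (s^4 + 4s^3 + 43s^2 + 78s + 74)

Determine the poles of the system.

s = -1 + 6j, -1 - 6j, -1 + j, -1 - j

The poles are the roots of the denominator s^4 + 4s^3 + 43s^2 + 78s + 74 = 0.
No real roots exist; factor into two real quadratics: (s^2 + 2s + 37)(s^2 + 2s + 2) = 0.
Each quadratic gives a conjugate pair via the quadratic formula.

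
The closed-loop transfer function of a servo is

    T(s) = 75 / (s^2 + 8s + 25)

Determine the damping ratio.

ζ = 0.8

Compare the denominator to the standard form s^2 + 2ζωₙs + ωₙ².
ωₙ² = 25, so ωₙ = 5 rad/s.
2ζωₙ = 8, so ζ = 8/(2·5) = 0.8.
With ζ = 0.8 the response is underdamped.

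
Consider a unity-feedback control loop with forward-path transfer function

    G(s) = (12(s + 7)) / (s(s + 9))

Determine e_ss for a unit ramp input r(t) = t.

e_ss = 0.1071

G(s) has one pole at the origin.
This is a Type 1 system. Kv = lim_{s→0} s·G(s) = 84/9 = 28/3.
e_ss = 1/Kv = 1/(28/3) = 3/28 ≈ 0.1071.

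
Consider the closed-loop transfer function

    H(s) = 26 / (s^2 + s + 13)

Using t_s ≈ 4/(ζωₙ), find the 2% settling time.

t_s ≈ 8 s

Comparing s^2 + s + 13 to s^2 + 2ζωₙs + ωₙ²: ωₙ = √13 ≈ 3.606 rad/s and ζ = 1/(2·√13) ≈ 0.1387.
ζωₙ = 1/2 = 0.5, so t_s ≈ 4/(ζωₙ) = 4/0.5 = 8 s.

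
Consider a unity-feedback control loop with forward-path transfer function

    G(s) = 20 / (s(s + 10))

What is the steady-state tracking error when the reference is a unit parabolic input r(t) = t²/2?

e_ss = ∞

G(s) has one pole at the origin.
This is a Type 1 system; Ka = lim_{s→0} s^2·G(s) = 0, so the steady-state error for a parabola input is infinite.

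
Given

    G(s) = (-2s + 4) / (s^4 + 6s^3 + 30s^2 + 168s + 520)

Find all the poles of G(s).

s = -4 ± 2j, 1 ± 5j

The poles are the roots of the denominator s^4 + 6s^3 + 30s^2 + 168s + 520 = 0.
No real roots exist; factor into two real quadratics: (s^2 + 8s + 20)(s^2 - 2s + 26) = 0.
Each quadratic gives a conjugate pair via the quadratic formula.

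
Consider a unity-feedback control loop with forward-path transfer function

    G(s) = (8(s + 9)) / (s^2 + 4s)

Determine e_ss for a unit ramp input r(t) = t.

e_ss = 0.05556

G(s) has one pole at the origin.
This is a Type 1 system. Kv = lim_{s→0} s·G(s) = 72/4 = 18.
e_ss = 1/Kv = 1/(18) = 1/18 ≈ 0.05556.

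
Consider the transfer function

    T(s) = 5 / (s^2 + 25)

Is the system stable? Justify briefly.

The denominator s^2 + 25 factors as (s^2 + 25), giving poles at s = 5j, -5j.
Since the simple pole(s) at s = 5j, -5j lie on the jω-axis with none in the right half-plane, the system is marginally stable.

marginally stable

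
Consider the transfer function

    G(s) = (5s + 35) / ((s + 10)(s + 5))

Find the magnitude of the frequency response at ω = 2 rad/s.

|G(j2)| ≈ 0.6628

Substitute s = j2: numerator = 35 + j10, denominator = 46 + j30.
|G(j2)| = |35 + j10| / |46 + j30| = 36.401 / 54.918 ≈ 0.6628.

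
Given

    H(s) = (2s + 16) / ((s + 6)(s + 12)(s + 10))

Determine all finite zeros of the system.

s = -8

Set the numerator to zero: 2s + 16 = 0, i.e. 2·(s + 8) = 0.
So s = -8.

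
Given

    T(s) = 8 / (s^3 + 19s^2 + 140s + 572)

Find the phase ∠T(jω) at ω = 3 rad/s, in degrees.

∠T(j3) ≈ -44.42°

At s = j3: numerator = 8, denominator = 401 + j393.
∠T = ∠num − ∠den = 0° − (44.423°) = -44.42°.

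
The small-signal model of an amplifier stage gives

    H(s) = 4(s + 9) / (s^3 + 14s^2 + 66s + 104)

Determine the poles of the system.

s = -5 + j, -5 - j, -4

The poles are the roots of the denominator s^3 + 14s^2 + 66s + 104 = 0.
Trying s = -4: the polynomial evaluates to 0, so (s + 4) is a factor.
Dividing out leaves s^2 + 10s + 26 = 0.
The quadratic formula then gives s = -5 ± 1j.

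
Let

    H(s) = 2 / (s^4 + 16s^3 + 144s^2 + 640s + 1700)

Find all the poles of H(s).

s = -3 ± 5j, -5 ± 5j

The poles are the roots of the denominator s^4 + 16s^3 + 144s^2 + 640s + 1700 = 0.
No real roots exist; factor into two real quadratics: (s^2 + 6s + 34)(s^2 + 10s + 50) = 0.
Each quadratic gives a conjugate pair via the quadratic formula.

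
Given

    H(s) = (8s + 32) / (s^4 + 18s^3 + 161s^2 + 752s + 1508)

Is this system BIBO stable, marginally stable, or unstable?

The denominator s^4 + 18s^3 + 161s^2 + 752s + 1508 factors as (s^2 + 8s + 52)(s^2 + 10s + 29), giving poles at s = -4 ± 6j, -5 ± 2j.
Since all poles lie strictly in the left half-plane, the system is stable.

stable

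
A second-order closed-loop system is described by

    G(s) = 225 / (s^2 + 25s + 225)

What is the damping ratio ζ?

Compare the denominator to the standard form s^2 + 2ζωₙs + ωₙ².
ωₙ² = 225, so ωₙ = 15 rad/s.
2ζωₙ = 25, so ζ = 25/(2·15) ≈ 0.8333.

ζ ≈ 0.8333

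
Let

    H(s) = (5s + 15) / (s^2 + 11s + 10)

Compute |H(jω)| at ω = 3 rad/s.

|H(j3)| ≈ 0.6425

Substitute s = j3: numerator = 15 + j15, denominator = 1 + j33.
|H(j3)| = |15 + j15| / |1 + j33| = 21.213 / 33.015 ≈ 0.6425.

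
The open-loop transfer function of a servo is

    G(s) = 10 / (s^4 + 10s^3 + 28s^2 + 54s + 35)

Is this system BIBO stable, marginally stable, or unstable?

stable

The denominator s^4 + 10s^3 + 28s^2 + 54s + 35 factors as (s + 1)(s^2 + 2s + 5)(s + 7), giving poles at s = -1, -1 ± 2j, -7.
Since all poles lie strictly in the left half-plane, the system is stable.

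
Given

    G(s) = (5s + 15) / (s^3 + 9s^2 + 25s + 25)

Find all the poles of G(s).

s = -2 + j, -2 - j, -5

The poles are the roots of the denominator s^3 + 9s^2 + 25s + 25 = 0.
Trying s = -5: the polynomial evaluates to 0, so (s + 5) is a factor.
Dividing out leaves s^2 + 4s + 5 = 0.
The quadratic formula then gives s = -2 ± 1j.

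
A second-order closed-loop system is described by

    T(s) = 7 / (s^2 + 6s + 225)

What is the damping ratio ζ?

Compare the denominator to the standard form s^2 + 2ζωₙs + ωₙ².
ωₙ² = 225, so ωₙ = 15 rad/s.
2ζωₙ = 6, so ζ = 6/(2·15) = 0.2.

ζ = 0.2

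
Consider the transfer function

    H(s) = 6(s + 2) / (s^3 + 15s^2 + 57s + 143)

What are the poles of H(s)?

s = -2 + 3j, -2 - 3j, -11

The poles are the roots of the denominator s^3 + 15s^2 + 57s + 143 = 0.
Trying s = -11: the polynomial evaluates to 0, so (s + 11) is a factor.
Dividing out leaves s^2 + 4s + 13 = 0.
The quadratic formula then gives s = -2 ± 3j.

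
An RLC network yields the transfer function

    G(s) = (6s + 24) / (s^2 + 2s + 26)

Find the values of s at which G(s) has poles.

The poles are the roots of the denominator s^2 + 2s + 26 = 0.
Using the quadratic formula: s = (-2 ± √(-100))/2 = -1 ± 5j.

s = -1 + 5j, -1 - 5j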